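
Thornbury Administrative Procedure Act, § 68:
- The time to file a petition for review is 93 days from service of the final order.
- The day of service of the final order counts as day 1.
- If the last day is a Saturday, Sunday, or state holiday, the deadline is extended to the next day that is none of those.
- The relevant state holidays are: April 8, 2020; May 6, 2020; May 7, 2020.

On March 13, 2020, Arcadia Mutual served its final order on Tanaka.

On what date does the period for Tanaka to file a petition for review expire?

Counting March 13, 2020 as day 1, day 93 is June 13, 2020.
June 13, 2020 is Saturday; June 14, 2020 is Sunday. The next qualifying day is June 15, 2020.

June 15, 2020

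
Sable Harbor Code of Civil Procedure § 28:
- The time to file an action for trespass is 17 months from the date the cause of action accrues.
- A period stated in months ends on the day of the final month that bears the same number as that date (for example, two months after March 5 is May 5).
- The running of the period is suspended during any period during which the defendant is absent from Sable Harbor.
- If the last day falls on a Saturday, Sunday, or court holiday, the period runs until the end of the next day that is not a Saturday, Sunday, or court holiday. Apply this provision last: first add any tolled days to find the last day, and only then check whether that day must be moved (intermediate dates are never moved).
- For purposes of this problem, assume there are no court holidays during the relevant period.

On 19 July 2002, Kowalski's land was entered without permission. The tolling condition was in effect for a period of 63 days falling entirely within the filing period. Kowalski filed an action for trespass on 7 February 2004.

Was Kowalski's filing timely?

17 months after 19 July 2002 is December 19, 2003.
Tolling adds 63 days: December 19, 2003 + 63 days = February 20, 2004.
February 20, 2004 is a Friday and not a court holiday, so no extension applies.
The deadline is February 20, 2004; the filing on February 7, 2004 is on or before that date.

Yes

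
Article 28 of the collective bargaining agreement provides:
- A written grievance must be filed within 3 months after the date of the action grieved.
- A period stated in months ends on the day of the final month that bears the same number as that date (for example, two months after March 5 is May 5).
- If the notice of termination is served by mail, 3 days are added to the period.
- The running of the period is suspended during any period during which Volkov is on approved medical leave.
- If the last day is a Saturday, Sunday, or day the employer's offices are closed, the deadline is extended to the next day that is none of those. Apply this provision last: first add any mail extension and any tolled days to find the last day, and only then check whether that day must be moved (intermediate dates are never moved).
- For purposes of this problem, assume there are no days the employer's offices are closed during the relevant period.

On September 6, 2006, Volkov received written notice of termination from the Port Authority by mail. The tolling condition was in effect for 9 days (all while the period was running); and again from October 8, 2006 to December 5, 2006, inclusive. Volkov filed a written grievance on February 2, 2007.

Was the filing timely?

3 months after September 6, 2006 is December 6, 2006.
Service was by mail, adding 3 days: December 6, 2006 + 3 days = December 9, 2006.
Tolling adds 9 days: December 9, 2006 + 9 days = December 18, 2006.
From October 8, 2006 through December 5, 2006 inclusive is 59 days; tolling adds 59 days: December 18, 2006 + 59 days = February 15, 2007.
February 15, 2007 is a Thursday and not a day the employer's offices are closed, so no extension applies.
The deadline is February 15, 2007; the filing on February 2, 2007 is on or before that date.

Yes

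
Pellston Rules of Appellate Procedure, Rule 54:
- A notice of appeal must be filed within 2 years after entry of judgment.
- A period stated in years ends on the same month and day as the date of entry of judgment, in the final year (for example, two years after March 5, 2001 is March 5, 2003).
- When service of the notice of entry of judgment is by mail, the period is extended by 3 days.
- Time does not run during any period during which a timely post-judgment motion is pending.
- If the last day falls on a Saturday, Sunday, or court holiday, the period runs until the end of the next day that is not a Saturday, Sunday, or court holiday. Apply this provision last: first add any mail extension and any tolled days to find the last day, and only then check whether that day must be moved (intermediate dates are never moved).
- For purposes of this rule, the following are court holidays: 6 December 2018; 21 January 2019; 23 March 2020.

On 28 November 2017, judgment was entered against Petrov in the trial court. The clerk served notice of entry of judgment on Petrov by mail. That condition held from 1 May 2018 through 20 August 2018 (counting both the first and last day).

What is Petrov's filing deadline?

March 24, 2020

2 years after 28 November 2017 is November 28, 2019.
Service was by mail, adding 3 days: November 28, 2019 + 3 days = December 1, 2019.
From May 1, 2018 through August 20, 2018 inclusive is 112 days; tolling adds 112 days: December 1, 2019 + 112 days = March 22, 2020.
March 22, 2020 is Sunday; March 23, 2020 is a listed holiday. The next qualifying day is March 24, 2020.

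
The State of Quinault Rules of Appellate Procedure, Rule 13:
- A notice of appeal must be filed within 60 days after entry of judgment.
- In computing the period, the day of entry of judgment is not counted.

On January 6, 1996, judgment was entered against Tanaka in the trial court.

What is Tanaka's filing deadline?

60 days after January 6, 1996 is March 6, 1996.

March 6, 1996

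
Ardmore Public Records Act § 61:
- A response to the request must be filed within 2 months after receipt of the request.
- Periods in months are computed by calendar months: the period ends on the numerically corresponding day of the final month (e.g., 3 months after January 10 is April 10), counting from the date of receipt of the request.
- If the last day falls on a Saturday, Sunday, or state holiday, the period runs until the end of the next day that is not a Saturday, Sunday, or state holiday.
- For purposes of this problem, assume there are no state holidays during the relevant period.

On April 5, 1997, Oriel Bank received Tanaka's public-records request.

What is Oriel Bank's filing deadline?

June 5, 1997

2 months after April 5, 1997 is June 5, 1997.
June 5, 1997 is a Thursday and not a state holiday, so no extension applies.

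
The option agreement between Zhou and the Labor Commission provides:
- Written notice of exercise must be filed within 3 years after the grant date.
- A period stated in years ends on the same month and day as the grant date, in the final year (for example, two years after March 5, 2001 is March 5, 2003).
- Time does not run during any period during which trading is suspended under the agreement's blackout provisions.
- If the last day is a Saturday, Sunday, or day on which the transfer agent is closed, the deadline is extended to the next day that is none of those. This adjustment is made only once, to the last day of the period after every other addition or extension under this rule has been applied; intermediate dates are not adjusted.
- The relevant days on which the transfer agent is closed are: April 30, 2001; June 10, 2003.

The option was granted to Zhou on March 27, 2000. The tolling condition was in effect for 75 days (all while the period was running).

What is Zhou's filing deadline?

3 years after March 27, 2000 is March 27, 2003.
Tolling adds 75 days: March 27, 2003 + 75 days = June 10, 2003.
June 10, 2003 is a listed holiday. The next qualifying day is June 11, 2003.

June 11, 2003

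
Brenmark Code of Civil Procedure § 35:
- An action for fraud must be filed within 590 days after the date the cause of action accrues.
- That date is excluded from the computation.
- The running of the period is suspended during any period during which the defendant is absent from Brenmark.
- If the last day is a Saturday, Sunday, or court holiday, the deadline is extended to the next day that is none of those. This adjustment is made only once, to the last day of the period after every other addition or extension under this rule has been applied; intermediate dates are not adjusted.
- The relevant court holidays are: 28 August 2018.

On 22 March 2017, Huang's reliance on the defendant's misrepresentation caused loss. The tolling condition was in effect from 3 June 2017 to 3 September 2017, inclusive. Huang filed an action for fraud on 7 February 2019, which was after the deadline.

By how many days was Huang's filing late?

590 days after 22 March 2017 is November 2, 2018.
From June 3, 2017 through September 3, 2017 inclusive is 93 days; tolling adds 93 days: November 2, 2018 + 93 days = February 3, 2019.
February 3, 2019 is Sunday. The next qualifying day is February 4, 2019.
The deadline is February 4, 2019; from February 4, 2019 to February 7, 2019 is 3 days.

3 days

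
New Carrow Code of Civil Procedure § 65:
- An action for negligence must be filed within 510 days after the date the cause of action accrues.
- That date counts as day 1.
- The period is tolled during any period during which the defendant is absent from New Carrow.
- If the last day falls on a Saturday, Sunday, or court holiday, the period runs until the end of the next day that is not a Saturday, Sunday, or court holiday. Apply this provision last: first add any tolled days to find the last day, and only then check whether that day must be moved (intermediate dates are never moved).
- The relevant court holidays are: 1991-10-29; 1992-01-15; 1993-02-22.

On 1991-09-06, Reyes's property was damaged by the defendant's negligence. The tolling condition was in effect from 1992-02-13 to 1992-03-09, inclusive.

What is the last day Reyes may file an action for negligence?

February 23, 1993

Counting 1991-09-06 as day 1, day 510 is January 27, 1993.
From February 13, 1992 through March 9, 1992 inclusive is 26 days; tolling adds 26 days: January 27, 1993 + 26 days = February 22, 1993.
February 22, 1993 is a listed holiday. The next qualifying day is February 23, 1993.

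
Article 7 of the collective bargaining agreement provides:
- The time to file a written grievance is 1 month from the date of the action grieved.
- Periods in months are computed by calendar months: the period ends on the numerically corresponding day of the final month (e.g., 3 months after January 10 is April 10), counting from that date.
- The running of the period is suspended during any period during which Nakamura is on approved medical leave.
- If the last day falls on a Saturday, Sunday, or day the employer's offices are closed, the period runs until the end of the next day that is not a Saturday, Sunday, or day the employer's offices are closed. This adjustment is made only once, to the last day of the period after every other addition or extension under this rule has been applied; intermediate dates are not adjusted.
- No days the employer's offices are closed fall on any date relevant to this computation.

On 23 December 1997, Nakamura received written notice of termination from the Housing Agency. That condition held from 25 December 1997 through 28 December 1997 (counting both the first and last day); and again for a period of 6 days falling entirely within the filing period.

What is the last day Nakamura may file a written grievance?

1 month after 23 December 1997 is January 23, 1998.
From December 25, 1997 through December 28, 1997 inclusive is 4 days; tolling adds 4 days: January 23, 1998 + 4 days = January 27, 1998.
Tolling adds 6 days: January 27, 1998 + 6 days = February 2, 1998.
February 2, 1998 is a Monday and not a day the employer's offices are closed, so no extension applies.

February 2, 1998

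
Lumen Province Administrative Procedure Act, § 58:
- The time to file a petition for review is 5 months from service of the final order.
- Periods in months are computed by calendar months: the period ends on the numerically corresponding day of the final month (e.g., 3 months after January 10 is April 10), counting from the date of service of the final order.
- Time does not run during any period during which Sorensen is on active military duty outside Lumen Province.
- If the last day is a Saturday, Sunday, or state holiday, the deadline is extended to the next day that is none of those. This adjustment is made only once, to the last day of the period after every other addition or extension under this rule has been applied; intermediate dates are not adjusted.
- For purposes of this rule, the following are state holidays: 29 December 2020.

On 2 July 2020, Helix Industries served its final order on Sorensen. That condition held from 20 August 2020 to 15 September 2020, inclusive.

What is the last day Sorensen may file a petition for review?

5 months after 2 July 2020 is December 2, 2020.
From August 20, 2020 through September 15, 2020 inclusive is 27 days; tolling adds 27 days: December 2, 2020 + 27 days = December 29, 2020.
December 29, 2020 is a listed holiday. The next qualifying day is December 30, 2020.

December 30, 2020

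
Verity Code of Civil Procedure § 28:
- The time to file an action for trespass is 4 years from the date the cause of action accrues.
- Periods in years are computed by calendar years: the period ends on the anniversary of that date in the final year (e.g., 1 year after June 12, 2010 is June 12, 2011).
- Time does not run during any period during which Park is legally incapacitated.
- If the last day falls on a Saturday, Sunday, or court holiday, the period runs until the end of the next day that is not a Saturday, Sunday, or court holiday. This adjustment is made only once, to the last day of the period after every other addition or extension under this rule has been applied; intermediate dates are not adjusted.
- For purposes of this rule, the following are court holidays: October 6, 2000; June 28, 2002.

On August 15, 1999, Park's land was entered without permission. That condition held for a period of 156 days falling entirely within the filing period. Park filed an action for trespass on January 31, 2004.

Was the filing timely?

No

4 years after August 15, 1999 is August 15, 2003.
Tolling adds 156 days: August 15, 2003 + 156 days = January 18, 2004.
January 18, 2004 is Sunday. The next qualifying day is January 19, 2004.
The deadline is January 19, 2004; the filing on January 31, 2004 is after that date.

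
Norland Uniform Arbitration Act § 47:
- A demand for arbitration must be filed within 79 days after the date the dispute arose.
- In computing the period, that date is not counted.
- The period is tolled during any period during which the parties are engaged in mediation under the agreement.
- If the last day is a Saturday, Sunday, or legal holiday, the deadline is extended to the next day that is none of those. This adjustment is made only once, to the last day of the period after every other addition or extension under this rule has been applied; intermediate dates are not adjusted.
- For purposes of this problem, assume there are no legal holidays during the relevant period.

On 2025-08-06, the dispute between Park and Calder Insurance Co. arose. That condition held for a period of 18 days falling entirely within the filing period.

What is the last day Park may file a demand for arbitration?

November 11, 2025

79 days after 2025-08-06 is October 24, 2025.
Tolling adds 18 days: October 24, 2025 + 18 days = November 11, 2025.
November 11, 2025 is a Tuesday and not a legal holiday, so no extension applies.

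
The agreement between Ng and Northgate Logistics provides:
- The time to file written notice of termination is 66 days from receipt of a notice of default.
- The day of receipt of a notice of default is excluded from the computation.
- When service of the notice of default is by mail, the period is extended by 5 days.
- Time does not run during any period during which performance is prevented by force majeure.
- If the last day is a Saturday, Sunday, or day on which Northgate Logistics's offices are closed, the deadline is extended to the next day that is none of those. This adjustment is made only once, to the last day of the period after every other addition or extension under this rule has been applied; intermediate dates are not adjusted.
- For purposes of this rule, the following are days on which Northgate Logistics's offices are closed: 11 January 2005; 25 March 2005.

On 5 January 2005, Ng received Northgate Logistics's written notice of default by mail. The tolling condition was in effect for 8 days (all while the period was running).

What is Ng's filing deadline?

66 days after 5 January 2005 is March 12, 2005.
Service was by mail, adding 5 days: March 12, 2005 + 5 days = March 17, 2005.
Tolling adds 8 days: March 17, 2005 + 8 days = March 25, 2005.
March 25, 2005 is a listed holiday; March 26, 2005 is Saturday; March 27, 2005 is Sunday. The next qualifying day is March 28, 2005.

March 28, 2005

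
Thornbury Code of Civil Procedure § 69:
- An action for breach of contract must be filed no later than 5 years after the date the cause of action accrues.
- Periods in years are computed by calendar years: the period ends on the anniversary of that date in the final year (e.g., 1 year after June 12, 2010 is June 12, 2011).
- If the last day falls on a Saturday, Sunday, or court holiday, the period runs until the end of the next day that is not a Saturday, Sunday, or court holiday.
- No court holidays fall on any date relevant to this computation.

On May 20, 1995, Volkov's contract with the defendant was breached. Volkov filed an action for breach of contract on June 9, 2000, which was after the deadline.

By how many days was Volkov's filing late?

5 years after May 20, 1995 is May 20, 2000.
May 20, 2000 is Saturday; May 21, 2000 is Sunday. The next qualifying day is May 22, 2000.
The deadline is May 22, 2000; from May 22, 2000 to June 9, 2000 is 18 days.

18 days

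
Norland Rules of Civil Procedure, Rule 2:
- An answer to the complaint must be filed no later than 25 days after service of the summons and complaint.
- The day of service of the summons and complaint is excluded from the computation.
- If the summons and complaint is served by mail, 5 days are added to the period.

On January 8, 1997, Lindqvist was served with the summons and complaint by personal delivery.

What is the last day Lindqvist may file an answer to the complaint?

25 days after January 8, 1997 is February 2, 1997.
Service was not by mail, so no mail extension applies.

February 2, 1997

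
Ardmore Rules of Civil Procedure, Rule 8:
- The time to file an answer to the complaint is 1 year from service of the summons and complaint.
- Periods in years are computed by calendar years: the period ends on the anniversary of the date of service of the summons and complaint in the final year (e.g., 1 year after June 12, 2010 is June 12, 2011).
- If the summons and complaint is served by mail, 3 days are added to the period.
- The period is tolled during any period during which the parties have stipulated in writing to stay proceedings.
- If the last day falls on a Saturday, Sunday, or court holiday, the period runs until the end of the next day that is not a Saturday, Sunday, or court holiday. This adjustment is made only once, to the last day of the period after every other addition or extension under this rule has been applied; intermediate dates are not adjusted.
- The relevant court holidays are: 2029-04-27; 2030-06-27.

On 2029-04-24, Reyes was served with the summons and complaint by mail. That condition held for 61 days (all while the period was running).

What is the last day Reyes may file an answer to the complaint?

June 28, 2030

1 year after 2029-04-24 is April 24, 2030.
Service was by mail, adding 3 days: April 24, 2030 + 3 days = April 27, 2030.
Tolling adds 61 days: April 27, 2030 + 61 days = June 27, 2030.
June 27, 2030 is a listed holiday. The next qualifying day is June 28, 2030.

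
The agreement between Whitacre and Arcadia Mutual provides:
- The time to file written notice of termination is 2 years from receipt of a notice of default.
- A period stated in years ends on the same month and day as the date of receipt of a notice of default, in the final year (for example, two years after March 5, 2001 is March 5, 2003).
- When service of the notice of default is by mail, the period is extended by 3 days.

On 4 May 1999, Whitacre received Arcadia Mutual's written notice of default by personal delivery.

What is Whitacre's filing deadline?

2 years after 4 May 1999 is May 4, 2001.
Service was not by mail, so no mail extension applies.

May 4, 2001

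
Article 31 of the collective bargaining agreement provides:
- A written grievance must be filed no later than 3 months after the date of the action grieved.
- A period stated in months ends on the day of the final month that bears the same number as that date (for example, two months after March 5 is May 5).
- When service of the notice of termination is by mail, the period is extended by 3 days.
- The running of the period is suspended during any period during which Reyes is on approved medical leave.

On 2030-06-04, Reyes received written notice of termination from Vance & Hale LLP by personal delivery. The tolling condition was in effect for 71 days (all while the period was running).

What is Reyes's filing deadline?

3 months after 2030-06-04 is September 4, 2030.
Service was not by mail, so no mail extension applies.
Tolling adds 71 days: September 4, 2030 + 71 days = November 14, 2030.

November 14, 2030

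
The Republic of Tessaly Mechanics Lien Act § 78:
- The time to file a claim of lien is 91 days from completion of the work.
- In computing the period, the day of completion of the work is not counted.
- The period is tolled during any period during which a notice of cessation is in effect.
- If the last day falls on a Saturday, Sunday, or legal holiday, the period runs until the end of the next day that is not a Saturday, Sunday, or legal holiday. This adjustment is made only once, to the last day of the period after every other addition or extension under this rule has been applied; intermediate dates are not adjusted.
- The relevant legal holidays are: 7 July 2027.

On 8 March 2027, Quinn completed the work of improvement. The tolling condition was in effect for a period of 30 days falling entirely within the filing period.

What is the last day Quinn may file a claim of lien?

July 8, 2027

91 days after 8 March 2027 is June 7, 2027.
Tolling adds 30 days: June 7, 2027 + 30 days = July 7, 2027.
July 7, 2027 is a listed holiday. The next qualifying day is July 8, 2027.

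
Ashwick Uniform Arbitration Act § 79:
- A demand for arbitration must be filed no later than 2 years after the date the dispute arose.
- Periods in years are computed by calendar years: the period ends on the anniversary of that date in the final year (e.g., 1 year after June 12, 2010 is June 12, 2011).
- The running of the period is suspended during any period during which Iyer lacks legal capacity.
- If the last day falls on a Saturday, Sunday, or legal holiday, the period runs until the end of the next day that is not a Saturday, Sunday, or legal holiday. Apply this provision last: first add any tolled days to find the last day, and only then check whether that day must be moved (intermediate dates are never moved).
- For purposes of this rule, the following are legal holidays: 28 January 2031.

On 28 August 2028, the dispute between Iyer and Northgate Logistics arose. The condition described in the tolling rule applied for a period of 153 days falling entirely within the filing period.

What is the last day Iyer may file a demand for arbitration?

2 years after 28 August 2028 is August 28, 2030.
Tolling adds 153 days: August 28, 2030 + 153 days = January 28, 2031.
January 28, 2031 is a listed holiday. The next qualifying day is January 29, 2031.

January 29, 2031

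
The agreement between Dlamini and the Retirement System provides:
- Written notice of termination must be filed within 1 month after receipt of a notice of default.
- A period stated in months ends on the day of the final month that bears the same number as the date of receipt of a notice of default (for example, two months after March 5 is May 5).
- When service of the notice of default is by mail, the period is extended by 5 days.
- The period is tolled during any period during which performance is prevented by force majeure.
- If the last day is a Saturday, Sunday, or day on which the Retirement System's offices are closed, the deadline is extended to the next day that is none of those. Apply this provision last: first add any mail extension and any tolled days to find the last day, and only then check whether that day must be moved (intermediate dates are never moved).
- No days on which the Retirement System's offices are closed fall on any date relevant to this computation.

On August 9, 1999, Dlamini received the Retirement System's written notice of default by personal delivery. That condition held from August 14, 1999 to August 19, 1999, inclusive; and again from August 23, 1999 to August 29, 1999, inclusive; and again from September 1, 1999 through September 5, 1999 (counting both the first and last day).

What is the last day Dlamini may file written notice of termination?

September 27, 1999

1 month after August 9, 1999 is September 9, 1999.
Service was not by mail, so no mail extension applies.
From August 14, 1999 through August 19, 1999 inclusive is 6 days; tolling adds 6 days: September 9, 1999 + 6 days = September 15, 1999.
From August 23, 1999 through August 29, 1999 inclusive is 7 days; tolling adds 7 days: September 15, 1999 + 7 days = September 22, 1999.
From September 1, 1999 through September 5, 1999 inclusive is 5 days; tolling adds 5 days: September 22, 1999 + 5 days = September 27, 1999.
September 27, 1999 is a Monday and not a day on which the Retirement System's offices are closed, so no extension applies.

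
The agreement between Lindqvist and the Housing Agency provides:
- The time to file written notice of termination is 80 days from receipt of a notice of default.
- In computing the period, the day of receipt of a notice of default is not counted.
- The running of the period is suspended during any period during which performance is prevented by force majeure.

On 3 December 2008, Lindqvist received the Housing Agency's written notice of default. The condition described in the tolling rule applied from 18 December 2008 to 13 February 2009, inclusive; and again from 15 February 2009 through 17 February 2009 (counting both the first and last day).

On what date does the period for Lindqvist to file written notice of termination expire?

April 23, 2009

80 days after 3 December 2008 is February 21, 2009.
From December 18, 2008 through February 13, 2009 inclusive is 58 days; tolling adds 58 days: February 21, 2009 + 58 days = April 20, 2009.
From February 15, 2009 through February 17, 2009 inclusive is 3 days; tolling adds 3 days: April 20, 2009 + 3 days = April 23, 2009.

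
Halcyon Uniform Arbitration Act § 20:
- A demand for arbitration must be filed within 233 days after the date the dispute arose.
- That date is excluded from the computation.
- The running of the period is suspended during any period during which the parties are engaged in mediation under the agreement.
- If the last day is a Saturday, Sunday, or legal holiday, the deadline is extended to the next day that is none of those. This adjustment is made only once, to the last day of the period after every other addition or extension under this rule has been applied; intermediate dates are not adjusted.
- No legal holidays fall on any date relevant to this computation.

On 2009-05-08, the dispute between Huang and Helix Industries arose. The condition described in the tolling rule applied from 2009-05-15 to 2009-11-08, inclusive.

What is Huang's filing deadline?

233 days after 2009-05-08 is December 27, 2009.
From May 15, 2009 through November 8, 2009 inclusive is 178 days; tolling adds 178 days: December 27, 2009 + 178 days = June 23, 2010.
June 23, 2010 is a Wednesday and not a legal holiday, so no extension applies.

June 23, 2010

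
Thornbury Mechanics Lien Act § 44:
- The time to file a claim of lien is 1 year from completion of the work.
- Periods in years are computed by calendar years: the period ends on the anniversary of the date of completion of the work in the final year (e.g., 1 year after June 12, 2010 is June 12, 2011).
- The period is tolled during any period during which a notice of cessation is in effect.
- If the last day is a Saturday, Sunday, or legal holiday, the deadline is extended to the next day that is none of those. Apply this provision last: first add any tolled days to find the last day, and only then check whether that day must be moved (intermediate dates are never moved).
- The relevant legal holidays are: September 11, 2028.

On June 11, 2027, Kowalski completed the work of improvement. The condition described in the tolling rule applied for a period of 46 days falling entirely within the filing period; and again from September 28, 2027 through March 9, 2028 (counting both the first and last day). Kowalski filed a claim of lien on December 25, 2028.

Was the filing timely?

Yes

1 year after June 11, 2027 is June 11, 2028.
Tolling adds 46 days: June 11, 2028 + 46 days = July 27, 2028.
From September 28, 2027 through March 9, 2028 inclusive is 164 days; tolling adds 164 days: July 27, 2028 + 164 days = January 7, 2029.
January 7, 2029 is Sunday. The next qualifying day is January 8, 2029.
The deadline is January 8, 2029; the filing on December 25, 2028 is on or before that date.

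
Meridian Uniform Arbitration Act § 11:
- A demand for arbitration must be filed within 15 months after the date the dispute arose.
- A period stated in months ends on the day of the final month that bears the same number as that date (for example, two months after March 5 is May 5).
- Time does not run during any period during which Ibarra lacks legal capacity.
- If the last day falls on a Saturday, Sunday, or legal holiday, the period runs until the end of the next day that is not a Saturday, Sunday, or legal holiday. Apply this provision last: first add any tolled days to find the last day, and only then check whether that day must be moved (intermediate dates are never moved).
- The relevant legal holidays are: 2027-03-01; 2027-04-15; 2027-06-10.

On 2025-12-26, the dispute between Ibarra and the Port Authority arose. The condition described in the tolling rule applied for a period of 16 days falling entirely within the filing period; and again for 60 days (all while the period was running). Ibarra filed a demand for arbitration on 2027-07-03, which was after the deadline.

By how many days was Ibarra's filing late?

15 months after 2025-12-26 is March 26, 2027.
Tolling adds 16 days: March 26, 2027 + 16 days = April 11, 2027.
Tolling adds 60 days: April 11, 2027 + 60 days = June 10, 2027.
June 10, 2027 is a listed holiday. The next qualifying day is June 11, 2027.
The deadline is June 11, 2027; from June 11, 2027 to July 3, 2027 is 22 days.

22 days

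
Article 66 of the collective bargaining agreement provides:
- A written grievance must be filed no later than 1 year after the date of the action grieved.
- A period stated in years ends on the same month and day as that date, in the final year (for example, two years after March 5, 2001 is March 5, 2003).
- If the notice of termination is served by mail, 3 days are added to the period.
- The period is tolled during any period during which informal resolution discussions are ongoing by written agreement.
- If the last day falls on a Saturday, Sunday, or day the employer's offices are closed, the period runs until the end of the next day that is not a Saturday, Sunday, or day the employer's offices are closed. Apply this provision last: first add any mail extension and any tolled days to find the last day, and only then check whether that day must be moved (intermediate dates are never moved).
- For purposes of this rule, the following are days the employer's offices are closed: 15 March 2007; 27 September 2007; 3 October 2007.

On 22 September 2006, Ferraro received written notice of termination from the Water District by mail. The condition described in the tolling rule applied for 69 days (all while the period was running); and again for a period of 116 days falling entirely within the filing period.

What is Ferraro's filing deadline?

1 year after 22 September 2006 is September 22, 2007.
Service was by mail, adding 3 days: September 22, 2007 + 3 days = September 25, 2007.
Tolling adds 69 days: September 25, 2007 + 69 days = December 3, 2007.
Tolling adds 116 days: December 3, 2007 + 116 days = March 28, 2008.
March 28, 2008 is a Friday and not a day the employer's offices are closed, so no extension applies.

March 28, 2008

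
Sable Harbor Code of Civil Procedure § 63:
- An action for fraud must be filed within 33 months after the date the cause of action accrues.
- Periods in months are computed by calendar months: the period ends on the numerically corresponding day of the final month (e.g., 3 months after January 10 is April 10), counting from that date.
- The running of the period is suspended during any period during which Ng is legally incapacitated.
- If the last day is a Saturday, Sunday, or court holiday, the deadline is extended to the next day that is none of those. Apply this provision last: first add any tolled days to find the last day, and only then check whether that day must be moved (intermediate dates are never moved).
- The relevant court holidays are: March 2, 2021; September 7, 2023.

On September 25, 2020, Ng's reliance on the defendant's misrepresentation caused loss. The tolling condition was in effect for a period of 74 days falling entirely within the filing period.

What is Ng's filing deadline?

33 months after September 25, 2020 is June 25, 2023.
Tolling adds 74 days: June 25, 2023 + 74 days = September 7, 2023.
September 7, 2023 is a listed holiday. The next qualifying day is September 8, 2023.

September 8, 2023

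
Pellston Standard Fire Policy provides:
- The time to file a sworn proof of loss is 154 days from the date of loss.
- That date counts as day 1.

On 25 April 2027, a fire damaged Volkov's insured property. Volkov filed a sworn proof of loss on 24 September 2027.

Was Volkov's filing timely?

Counting 25 April 2027 as day 1, day 154 is September 25, 2027.
The deadline is September 25, 2027; the filing on September 24, 2027 is on or before that date.

Yes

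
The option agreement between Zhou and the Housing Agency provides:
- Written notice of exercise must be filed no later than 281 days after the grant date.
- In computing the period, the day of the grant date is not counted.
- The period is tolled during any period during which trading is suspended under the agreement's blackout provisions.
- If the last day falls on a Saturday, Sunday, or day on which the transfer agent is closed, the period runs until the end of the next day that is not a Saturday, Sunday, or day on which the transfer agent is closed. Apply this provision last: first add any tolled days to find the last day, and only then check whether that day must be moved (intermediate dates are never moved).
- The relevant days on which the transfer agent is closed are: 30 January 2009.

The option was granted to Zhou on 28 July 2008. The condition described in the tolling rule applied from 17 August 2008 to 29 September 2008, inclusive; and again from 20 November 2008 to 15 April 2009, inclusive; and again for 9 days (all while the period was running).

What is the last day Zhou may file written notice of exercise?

November 23, 2009

281 days after 28 July 2008 is May 5, 2009.
From August 17, 2008 through September 29, 2008 inclusive is 44 days; tolling adds 44 days: May 5, 2009 + 44 days = June 18, 2009.
From November 20, 2008 through April 15, 2009 inclusive is 147 days; tolling adds 147 days: June 18, 2009 + 147 days = November 12, 2009.
Tolling adds 9 days: November 12, 2009 + 9 days = November 21, 2009.
November 21, 2009 is Saturday; November 22, 2009 is Sunday. The next qualifying day is November 23, 2009.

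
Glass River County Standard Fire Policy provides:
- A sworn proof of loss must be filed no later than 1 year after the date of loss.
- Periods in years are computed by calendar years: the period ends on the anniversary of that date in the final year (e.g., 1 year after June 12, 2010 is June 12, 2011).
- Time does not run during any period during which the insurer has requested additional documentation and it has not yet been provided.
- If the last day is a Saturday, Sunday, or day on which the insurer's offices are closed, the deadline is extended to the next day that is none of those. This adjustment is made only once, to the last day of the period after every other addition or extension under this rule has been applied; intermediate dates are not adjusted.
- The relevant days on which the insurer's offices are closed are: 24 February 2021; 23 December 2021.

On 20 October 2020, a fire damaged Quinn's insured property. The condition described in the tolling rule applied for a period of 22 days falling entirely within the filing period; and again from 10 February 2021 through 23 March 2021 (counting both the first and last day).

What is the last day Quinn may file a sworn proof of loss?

December 24, 2021

1 year after 20 October 2020 is October 20, 2021.
Tolling adds 22 days: October 20, 2021 + 22 days = November 11, 2021.
From February 10, 2021 through March 23, 2021 inclusive is 42 days; tolling adds 42 days: November 11, 2021 + 42 days = December 23, 2021.
December 23, 2021 is a listed holiday. The next qualifying day is December 24, 2021.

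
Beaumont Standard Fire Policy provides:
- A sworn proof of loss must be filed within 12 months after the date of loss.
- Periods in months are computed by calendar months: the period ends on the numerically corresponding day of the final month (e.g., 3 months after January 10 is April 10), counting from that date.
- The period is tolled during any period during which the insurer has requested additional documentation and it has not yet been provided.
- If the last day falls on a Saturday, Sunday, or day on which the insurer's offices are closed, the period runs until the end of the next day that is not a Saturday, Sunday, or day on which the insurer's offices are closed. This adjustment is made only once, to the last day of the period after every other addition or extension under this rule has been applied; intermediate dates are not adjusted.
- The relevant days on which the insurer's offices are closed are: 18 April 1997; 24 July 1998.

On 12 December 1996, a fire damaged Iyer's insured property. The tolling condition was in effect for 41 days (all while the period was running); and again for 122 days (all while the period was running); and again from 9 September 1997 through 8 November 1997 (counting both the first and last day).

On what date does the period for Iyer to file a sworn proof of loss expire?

July 27, 1998

12 months after 12 December 1996 is December 12, 1997.
Tolling adds 41 days: December 12, 1997 + 41 days = January 22, 1998.
Tolling adds 122 days: January 22, 1998 + 122 days = May 24, 1998.
From September 9, 1997 through November 8, 1997 inclusive is 61 days; tolling adds 61 days: May 24, 1998 + 61 days = July 24, 1998.
July 24, 1998 is a listed holiday; July 25, 1998 is Saturday; July 26, 1998 is Sunday. The next qualifying day is July 27, 1998.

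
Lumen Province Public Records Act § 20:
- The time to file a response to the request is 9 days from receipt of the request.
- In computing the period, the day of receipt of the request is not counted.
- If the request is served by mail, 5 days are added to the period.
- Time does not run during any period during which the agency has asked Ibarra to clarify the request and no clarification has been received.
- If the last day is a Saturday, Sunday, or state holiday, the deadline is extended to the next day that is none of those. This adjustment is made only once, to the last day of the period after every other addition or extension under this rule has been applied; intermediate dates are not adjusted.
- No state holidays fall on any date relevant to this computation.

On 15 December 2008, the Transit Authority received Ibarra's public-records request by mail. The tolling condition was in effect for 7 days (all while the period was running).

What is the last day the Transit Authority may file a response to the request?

9 days after 15 December 2008 is December 24, 2008.
Service was by mail, adding 5 days: December 24, 2008 + 5 days = December 29, 2008.
Tolling adds 7 days: December 29, 2008 + 7 days = January 5, 2009.
January 5, 2009 is a Monday and not a state holiday, so no extension applies.

January 5, 2009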